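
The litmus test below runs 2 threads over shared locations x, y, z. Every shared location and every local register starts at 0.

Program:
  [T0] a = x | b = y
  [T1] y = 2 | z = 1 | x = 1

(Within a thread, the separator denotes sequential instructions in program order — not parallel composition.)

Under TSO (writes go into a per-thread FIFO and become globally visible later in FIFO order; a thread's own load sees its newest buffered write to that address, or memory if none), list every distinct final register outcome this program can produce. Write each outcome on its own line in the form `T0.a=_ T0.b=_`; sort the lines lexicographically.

outcome vector order: (T0.a,T0.b)
|TSO outcomes| = 3

T0.a=0 T0.b=0
T0.a=0 T0.b=2
T0.a=1 T0.b=2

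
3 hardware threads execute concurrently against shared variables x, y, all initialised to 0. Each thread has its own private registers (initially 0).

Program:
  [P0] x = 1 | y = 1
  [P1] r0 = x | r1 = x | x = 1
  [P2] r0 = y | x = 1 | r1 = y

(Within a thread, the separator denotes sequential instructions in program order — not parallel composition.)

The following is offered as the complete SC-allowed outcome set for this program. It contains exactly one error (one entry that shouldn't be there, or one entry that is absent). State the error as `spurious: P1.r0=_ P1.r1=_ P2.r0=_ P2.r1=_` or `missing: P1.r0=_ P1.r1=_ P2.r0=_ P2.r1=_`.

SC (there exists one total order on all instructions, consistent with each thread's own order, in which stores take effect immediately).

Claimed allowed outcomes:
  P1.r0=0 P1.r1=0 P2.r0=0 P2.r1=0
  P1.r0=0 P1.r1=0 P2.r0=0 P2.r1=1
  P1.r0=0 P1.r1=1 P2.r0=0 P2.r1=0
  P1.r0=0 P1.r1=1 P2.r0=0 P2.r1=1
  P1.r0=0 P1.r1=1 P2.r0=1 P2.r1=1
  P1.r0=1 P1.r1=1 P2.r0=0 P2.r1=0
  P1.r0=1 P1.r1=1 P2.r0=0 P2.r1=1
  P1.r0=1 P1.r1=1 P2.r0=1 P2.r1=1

outcome vector order: (P1.r0,P1.r1,P2.r0,P2.r1)
SC (9): (0,0,0,0); (0,0,0,1); (0,0,1,1); (0,1,0,0); (0,1,0,1); (0,1,1,1); (1,1,0,0); (1,1,0,1); (1,1,1,1)
SC∖claimed = {(0,0,1,1)}

missing: P1.r0=0 P1.r1=0 P2.r0=1 P2.r1=1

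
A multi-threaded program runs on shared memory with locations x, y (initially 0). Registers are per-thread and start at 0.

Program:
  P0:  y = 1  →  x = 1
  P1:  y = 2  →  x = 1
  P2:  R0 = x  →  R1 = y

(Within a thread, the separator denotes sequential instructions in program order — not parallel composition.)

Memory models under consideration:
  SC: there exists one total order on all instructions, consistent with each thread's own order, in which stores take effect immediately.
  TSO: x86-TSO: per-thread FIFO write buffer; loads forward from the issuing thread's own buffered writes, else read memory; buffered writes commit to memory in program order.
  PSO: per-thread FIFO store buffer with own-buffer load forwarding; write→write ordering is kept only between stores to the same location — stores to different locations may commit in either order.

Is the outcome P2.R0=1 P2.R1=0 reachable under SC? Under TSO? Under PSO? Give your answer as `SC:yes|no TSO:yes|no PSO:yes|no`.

SC:no TSO:no PSO:yes

outcome vector order: (P2.R0,P2.R1)
under SC → 0/0; 0/1; 0/2; 1/1; 1/2
under TSO → 0/0; 0/1; 0/2; 1/1; 1/2
under PSO → 0/0; 0/1; 0/2; 1/0; 1/1; 1/2
target 1/0 ∈ {PSO}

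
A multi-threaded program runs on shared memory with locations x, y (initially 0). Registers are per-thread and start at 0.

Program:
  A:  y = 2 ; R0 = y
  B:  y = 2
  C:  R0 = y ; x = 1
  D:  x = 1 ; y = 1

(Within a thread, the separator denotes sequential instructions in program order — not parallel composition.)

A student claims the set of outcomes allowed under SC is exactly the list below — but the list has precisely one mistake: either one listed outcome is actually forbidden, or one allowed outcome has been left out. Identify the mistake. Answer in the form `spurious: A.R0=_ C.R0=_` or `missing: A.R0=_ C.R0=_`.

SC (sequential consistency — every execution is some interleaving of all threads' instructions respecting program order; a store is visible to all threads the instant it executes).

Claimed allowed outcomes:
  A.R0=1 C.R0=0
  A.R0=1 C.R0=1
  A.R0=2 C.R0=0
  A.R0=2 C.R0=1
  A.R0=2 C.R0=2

outcome vector order: (A.R0,C.R0)
under SC → (1,0) (1,1) (1,2) (2,0) (2,1) (2,2)
SC∖claimed = {(1,2)}

missing: A.R0=1 C.R0=2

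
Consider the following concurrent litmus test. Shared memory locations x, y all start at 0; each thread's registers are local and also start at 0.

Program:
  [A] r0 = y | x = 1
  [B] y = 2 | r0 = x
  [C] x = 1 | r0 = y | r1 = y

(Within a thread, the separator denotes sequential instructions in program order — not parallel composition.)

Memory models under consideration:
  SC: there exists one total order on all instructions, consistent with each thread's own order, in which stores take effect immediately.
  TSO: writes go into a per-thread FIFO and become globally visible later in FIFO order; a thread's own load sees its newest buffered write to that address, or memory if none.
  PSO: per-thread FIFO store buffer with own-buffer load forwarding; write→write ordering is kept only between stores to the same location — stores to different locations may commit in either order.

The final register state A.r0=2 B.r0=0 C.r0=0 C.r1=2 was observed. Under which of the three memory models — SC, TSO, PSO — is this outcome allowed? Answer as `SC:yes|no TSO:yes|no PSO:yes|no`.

outcome vector order: (A.r0,B.r0,C.r0,C.r1)
SC (8): <0 0 2 2>; <0 1 0 0>; <0 1 0 2>; <0 1 2 2>; <2 0 2 2>; <2 1 0 0>; <2 1 0 2>; <2 1 2 2>
TSO (12): <0 0 0 0>; <0 0 0 2>; <0 0 2 2>; <0 1 0 0>; <0 1 0 2>; <0 1 2 2>; <2 0 0 0>; <2 0 0 2>; <2 0 2 2>; <2 1 0 0>; <2 1 0 2>; <2 1 2 2>
PSO (12): <0 0 0 0>; <0 0 0 2>; <0 0 2 2>; <0 1 0 0>; <0 1 0 2>; <0 1 2 2>; <2 0 0 0>; <2 0 0 2>; <2 0 2 2>; <2 1 0 0>; <2 1 0 2>; <2 1 2 2>
target <2 0 0 2> ∈ {TSO,PSO}

SC:no TSO:yes PSO:yes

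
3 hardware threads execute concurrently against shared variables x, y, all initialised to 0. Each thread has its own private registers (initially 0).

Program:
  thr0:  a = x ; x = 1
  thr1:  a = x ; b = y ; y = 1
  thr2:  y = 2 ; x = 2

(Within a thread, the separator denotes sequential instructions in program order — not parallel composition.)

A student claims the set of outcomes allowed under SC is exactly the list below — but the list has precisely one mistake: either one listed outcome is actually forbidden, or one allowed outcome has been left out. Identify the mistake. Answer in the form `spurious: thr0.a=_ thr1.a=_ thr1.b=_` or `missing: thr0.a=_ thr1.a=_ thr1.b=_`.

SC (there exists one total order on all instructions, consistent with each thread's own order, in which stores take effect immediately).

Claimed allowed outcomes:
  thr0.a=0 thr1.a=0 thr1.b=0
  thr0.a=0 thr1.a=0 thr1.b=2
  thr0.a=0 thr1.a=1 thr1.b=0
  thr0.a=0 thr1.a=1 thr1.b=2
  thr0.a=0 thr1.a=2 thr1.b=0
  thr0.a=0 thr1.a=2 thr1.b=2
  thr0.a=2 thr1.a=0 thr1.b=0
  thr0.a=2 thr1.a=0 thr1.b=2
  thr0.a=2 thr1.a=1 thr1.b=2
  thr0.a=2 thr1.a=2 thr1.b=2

spurious: thr0.a=0 thr1.a=2 thr1.b=0

outcome vector order: (thr0.a,thr1.a,thr1.b)
[SC] allowed = {<0 0 0>; <0 0 2>; <0 1 0>; <0 1 2>; <0 2 2>; <2 0 0>; <2 0 2>; <2 1 2>; <2 2 2>}
claimed∖SC = {<0 2 0>}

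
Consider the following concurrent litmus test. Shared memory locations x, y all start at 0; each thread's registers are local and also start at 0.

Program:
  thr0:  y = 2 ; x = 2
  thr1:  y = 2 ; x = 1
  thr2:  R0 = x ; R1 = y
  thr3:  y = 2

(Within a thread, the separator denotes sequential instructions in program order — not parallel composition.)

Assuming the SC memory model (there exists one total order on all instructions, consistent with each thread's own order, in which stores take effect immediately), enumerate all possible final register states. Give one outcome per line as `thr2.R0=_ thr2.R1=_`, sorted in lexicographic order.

outcome vector order: (thr2.R0,thr2.R1)
|SC outcomes| = 4

thr2.R0=0 thr2.R1=0
thr2.R0=0 thr2.R1=2
thr2.R0=1 thr2.R1=2
thr2.R0=2 thr2.R1=2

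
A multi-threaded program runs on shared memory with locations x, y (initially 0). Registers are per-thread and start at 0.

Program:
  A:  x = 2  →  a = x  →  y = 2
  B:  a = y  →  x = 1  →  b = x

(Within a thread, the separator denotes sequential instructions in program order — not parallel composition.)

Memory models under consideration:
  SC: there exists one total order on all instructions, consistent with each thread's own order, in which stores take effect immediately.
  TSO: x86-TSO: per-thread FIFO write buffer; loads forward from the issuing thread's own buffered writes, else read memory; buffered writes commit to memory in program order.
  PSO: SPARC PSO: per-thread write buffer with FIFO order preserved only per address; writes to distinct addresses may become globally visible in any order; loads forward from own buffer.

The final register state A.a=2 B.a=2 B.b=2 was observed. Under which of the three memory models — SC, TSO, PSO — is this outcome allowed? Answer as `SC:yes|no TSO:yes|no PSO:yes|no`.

SC:no TSO:no PSO:yes

outcome vector order: (A.a,B.a,B.b)
SC (4): 101, 201, 202, 221
TSO (4): 101, 201, 202, 221
PSO (5): 101, 201, 202, 221, 222
target 222 ∈ {PSO}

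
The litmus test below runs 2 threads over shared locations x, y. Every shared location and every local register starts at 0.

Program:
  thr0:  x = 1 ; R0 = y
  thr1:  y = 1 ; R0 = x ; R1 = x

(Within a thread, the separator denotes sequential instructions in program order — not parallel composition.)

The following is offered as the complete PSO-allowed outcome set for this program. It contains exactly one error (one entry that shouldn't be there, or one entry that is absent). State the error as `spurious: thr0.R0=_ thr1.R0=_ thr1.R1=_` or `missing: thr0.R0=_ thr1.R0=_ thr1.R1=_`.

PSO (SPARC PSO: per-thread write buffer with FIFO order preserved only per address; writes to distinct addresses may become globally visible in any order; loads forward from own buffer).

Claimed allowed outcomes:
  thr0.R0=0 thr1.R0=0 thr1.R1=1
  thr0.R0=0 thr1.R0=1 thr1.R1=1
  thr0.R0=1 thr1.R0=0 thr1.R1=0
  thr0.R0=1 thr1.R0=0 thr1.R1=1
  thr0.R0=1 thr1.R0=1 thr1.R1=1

missing: thr0.R0=0 thr1.R0=0 thr1.R1=0

outcome vector order: (thr0.R0,thr1.R0,thr1.R1)
PSO: 6 outcomes — {000; 001; 011; 100; 101; 111}
PSO∖claimed = {000}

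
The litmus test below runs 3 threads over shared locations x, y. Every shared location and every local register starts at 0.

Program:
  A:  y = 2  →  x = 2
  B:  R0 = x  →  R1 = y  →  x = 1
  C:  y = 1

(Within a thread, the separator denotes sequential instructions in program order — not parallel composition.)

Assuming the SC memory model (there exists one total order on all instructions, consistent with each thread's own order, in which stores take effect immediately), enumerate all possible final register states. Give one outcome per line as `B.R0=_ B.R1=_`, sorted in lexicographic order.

outcome vector order: (B.R0,B.R1)
|SC outcomes| = 5

B.R0=0 B.R1=0
B.R0=0 B.R1=1
B.R0=0 B.R1=2
B.R0=2 B.R1=1
B.R0=2 B.R1=2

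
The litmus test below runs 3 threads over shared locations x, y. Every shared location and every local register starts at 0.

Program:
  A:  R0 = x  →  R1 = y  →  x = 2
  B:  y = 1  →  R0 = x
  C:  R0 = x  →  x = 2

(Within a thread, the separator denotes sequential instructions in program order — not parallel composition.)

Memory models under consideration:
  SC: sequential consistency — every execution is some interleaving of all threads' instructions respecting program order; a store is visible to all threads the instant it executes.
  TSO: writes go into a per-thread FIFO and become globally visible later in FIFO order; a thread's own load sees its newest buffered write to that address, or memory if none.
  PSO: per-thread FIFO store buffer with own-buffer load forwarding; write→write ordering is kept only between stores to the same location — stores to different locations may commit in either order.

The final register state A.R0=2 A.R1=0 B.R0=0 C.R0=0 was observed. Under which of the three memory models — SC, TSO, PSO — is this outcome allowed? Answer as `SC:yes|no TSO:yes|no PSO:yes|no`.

SC:no TSO:yes PSO:yes

outcome vector order: (A.R0,A.R1,B.R0,C.R0)
SC: 11 outcomes — {0/0/0/0; 0/0/0/2; 0/0/2/0; 0/0/2/2; 0/1/0/0; 0/1/0/2; 0/1/2/0; 0/1/2/2; 2/0/2/0; 2/1/0/0; 2/1/2/0}
TSO: 12 outcomes — {0/0/0/0; 0/0/0/2; 0/0/2/0; 0/0/2/2; 0/1/0/0; 0/1/0/2; 0/1/2/0; 0/1/2/2; 2/0/0/0; 2/0/2/0; 2/1/0/0; 2/1/2/0}
PSO: 12 outcomes — {0/0/0/0; 0/0/0/2; 0/0/2/0; 0/0/2/2; 0/1/0/0; 0/1/0/2; 0/1/2/0; 0/1/2/2; 2/0/0/0; 2/0/2/0; 2/1/0/0; 2/1/2/0}
target 2/0/0/0 ∈ {TSO,PSO}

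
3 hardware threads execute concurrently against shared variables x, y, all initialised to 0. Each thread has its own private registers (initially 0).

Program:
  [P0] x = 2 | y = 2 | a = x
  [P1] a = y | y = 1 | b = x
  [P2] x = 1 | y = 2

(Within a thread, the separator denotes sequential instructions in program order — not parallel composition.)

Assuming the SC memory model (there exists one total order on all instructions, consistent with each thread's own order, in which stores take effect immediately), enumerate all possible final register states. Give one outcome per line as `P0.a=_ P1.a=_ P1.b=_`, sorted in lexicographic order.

P0.a=1 P1.a=0 P1.b=0
P0.a=1 P1.a=0 P1.b=1
P0.a=1 P1.a=0 P1.b=2
P0.a=1 P1.a=2 P1.b=1
P0.a=1 P1.a=2 P1.b=2
P0.a=2 P1.a=0 P1.b=0
P0.a=2 P1.a=0 P1.b=1
P0.a=2 P1.a=0 P1.b=2
P0.a=2 P1.a=2 P1.b=1
P0.a=2 P1.a=2 P1.b=2

outcome vector order: (P0.a,P1.a,P1.b)
|SC outcomes| = 10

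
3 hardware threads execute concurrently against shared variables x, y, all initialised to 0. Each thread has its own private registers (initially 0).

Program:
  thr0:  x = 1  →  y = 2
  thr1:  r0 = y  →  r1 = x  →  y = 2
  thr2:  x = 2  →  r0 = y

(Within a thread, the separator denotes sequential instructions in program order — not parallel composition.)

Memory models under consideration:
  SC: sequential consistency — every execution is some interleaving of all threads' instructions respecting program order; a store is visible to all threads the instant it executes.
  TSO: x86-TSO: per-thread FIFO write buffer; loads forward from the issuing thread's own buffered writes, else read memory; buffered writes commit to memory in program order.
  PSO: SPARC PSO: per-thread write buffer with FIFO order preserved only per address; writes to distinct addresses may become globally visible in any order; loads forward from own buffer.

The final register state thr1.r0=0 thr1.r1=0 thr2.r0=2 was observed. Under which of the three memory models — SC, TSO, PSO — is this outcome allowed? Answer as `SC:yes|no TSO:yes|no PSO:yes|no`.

outcome vector order: (thr1.r0,thr1.r1,thr2.r0)
under SC → <0 0 0> <0 0 2> <0 1 0> <0 1 2> <0 2 0> <0 2 2> <2 1 0> <2 1 2> <2 2 0> <2 2 2>
under TSO → <0 0 0> <0 0 2> <0 1 0> <0 1 2> <0 2 0> <0 2 2> <2 1 0> <2 1 2> <2 2 0> <2 2 2>
under PSO → <0 0 0> <0 0 2> <0 1 0> <0 1 2> <0 2 0> <0 2 2> <2 0 0> <2 0 2> <2 1 0> <2 1 2> <2 2 0> <2 2 2>
target <0 0 2> ∈ {SC,TSO,PSO}

SC:yes TSO:yes PSO:yes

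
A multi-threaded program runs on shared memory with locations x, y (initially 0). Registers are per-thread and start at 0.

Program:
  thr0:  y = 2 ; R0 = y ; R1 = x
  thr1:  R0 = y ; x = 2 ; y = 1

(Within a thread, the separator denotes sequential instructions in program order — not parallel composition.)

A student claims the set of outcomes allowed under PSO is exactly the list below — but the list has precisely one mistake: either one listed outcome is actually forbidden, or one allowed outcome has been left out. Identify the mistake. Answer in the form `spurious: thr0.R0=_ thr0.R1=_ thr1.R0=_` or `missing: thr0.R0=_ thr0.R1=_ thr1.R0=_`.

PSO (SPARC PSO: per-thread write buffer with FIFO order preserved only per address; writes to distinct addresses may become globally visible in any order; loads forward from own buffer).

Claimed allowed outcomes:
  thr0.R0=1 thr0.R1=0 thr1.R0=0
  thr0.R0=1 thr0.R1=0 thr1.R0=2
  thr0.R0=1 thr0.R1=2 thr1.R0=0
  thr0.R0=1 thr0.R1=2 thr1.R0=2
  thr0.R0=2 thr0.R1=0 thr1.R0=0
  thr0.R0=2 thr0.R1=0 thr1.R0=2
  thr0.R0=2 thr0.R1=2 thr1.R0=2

outcome vector order: (thr0.R0,thr0.R1,thr1.R0)
PSO: 8 outcomes — {1/0/0 1/0/2 1/2/0 1/2/2 2/0/0 2/0/2 2/2/0 2/2/2}
PSO∖claimed = {2/2/0}

missing: thr0.R0=2 thr0.R1=2 thr1.R0=0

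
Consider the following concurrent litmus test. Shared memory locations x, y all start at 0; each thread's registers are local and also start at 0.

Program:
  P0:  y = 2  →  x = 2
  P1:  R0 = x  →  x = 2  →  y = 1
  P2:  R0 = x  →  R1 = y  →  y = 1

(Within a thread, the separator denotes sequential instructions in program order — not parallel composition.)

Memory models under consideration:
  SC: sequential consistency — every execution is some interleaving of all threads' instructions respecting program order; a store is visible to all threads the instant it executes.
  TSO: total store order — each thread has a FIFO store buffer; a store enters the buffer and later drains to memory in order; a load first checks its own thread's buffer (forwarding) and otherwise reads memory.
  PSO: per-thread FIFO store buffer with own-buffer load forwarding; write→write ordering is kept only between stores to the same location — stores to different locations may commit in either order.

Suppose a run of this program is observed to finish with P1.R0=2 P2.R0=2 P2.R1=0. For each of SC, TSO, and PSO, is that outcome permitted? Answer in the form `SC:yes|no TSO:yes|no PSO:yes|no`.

outcome vector order: (P1.R0,P2.R0,P2.R1)
under SC → 000; 001; 002; 020; 021; 022; 200; 201; 202; 221; 222
under TSO → 000; 001; 002; 020; 021; 022; 200; 201; 202; 221; 222
under PSO → 000; 001; 002; 020; 021; 022; 200; 201; 202; 220; 221; 222
target 220 ∈ {PSO}

SC:no TSO:no PSO:yes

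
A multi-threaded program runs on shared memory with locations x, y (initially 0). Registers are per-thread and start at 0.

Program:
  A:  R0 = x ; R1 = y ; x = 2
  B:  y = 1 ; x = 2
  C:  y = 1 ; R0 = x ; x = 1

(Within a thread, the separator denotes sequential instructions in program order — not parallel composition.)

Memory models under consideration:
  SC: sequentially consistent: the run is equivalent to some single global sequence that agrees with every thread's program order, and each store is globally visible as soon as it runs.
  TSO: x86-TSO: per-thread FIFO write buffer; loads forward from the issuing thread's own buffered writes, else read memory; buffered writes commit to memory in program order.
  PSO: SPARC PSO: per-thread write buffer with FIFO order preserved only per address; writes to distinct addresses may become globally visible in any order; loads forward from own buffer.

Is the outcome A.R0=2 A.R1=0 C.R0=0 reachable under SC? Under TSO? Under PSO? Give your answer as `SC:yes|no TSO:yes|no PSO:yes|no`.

SC:no TSO:no PSO:yes

outcome vector order: (A.R0,A.R1,C.R0)
SC (8): <0 0 0>; <0 0 2>; <0 1 0>; <0 1 2>; <1 1 0>; <1 1 2>; <2 1 0>; <2 1 2>
TSO (8): <0 0 0>; <0 0 2>; <0 1 0>; <0 1 2>; <1 1 0>; <1 1 2>; <2 1 0>; <2 1 2>
PSO (12): <0 0 0>; <0 0 2>; <0 1 0>; <0 1 2>; <1 0 0>; <1 0 2>; <1 1 0>; <1 1 2>; <2 0 0>; <2 0 2>; <2 1 0>; <2 1 2>
target <2 0 0> ∈ {PSO}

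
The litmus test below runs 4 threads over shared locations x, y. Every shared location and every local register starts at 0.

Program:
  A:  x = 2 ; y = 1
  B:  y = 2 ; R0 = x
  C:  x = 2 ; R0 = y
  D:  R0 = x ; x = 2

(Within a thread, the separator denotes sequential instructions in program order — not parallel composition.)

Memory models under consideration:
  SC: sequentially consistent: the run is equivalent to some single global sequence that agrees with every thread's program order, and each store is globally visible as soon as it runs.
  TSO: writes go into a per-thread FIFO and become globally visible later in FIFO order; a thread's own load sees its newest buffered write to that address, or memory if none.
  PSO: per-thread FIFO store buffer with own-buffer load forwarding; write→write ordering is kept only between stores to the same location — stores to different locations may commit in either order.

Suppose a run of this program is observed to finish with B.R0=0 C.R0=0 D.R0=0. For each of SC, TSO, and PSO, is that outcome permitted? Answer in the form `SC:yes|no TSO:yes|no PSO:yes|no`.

SC:no TSO:yes PSO:yes

outcome vector order: (B.R0,C.R0,D.R0)
under SC → 010, 012, 020, 022, 200, 202, 210, 212, 220, 222
under TSO → 000, 002, 010, 012, 020, 022, 200, 202, 210, 212, 220, 222
under PSO → 000, 002, 010, 012, 020, 022, 200, 202, 210, 212, 220, 222
target 000 ∈ {TSO,PSO}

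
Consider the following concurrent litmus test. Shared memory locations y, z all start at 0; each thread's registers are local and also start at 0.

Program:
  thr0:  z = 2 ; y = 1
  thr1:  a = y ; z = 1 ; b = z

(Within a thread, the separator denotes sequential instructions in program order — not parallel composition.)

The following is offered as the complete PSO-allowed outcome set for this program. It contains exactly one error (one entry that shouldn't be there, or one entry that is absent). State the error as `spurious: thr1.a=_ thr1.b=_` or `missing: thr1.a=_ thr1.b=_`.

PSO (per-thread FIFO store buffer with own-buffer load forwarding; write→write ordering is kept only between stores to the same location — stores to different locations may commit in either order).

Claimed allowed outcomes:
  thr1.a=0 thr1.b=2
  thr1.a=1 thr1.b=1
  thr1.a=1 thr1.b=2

outcome vector order: (thr1.a,thr1.b)
under PSO → 01; 02; 11; 12
PSO∖claimed = {01}

missing: thr1.a=0 thr1.b=1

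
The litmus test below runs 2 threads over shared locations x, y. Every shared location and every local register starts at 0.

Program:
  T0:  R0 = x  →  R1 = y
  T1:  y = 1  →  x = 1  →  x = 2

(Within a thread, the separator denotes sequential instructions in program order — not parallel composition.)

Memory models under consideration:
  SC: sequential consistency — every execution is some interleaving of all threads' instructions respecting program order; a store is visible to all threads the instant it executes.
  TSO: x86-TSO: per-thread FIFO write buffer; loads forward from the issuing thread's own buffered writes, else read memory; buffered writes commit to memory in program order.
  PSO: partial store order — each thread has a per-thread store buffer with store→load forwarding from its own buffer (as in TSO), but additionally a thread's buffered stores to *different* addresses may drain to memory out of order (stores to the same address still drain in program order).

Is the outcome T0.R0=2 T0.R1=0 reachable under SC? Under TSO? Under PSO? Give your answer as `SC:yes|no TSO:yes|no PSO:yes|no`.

SC:no TSO:no PSO:yes

outcome vector order: (T0.R0,T0.R1)
under SC → <0 0> <0 1> <1 1> <2 1>
under TSO → <0 0> <0 1> <1 1> <2 1>
under PSO → <0 0> <0 1> <1 0> <1 1> <2 0> <2 1>
target <2 0> ∈ {PSO}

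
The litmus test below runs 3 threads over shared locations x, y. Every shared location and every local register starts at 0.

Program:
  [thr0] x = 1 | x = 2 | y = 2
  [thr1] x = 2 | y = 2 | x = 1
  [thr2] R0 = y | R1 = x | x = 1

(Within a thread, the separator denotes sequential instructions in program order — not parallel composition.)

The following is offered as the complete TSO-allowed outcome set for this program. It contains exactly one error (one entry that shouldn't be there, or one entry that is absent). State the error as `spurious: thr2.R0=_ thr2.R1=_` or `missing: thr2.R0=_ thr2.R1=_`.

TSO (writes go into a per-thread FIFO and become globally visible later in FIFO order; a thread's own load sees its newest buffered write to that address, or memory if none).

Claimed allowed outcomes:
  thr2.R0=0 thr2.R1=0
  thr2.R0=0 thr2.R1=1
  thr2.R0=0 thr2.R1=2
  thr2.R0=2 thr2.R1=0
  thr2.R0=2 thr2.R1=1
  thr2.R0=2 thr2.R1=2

spurious: thr2.R0=2 thr2.R1=0

outcome vector order: (thr2.R0,thr2.R1)
under TSO → (0,0); (0,1); (0,2); (2,1); (2,2)
claimed∖TSO = {(2,0)}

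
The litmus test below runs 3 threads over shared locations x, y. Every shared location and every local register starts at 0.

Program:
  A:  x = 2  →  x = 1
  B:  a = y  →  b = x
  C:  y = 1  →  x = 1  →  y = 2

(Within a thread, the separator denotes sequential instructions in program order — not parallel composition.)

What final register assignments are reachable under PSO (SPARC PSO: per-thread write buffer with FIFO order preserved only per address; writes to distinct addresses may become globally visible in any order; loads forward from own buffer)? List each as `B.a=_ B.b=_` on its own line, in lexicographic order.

B.a=0 B.b=0
B.a=0 B.b=1
B.a=0 B.b=2
B.a=1 B.b=0
B.a=1 B.b=1
B.a=1 B.b=2
B.a=2 B.b=0
B.a=2 B.b=1
B.a=2 B.b=2

outcome vector order: (B.a,B.b)
|PSO outcomes| = 9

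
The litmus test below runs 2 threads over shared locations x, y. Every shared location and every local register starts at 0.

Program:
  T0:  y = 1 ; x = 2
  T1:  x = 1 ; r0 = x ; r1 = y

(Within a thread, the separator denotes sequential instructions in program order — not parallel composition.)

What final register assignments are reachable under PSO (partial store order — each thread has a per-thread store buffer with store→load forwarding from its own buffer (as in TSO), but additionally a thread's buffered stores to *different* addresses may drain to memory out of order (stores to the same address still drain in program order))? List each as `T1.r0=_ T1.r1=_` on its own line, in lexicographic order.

T1.r0=1 T1.r1=0
T1.r0=1 T1.r1=1
T1.r0=2 T1.r1=0
T1.r0=2 T1.r1=1

outcome vector order: (T1.r0,T1.r1)
|PSO outcomes| = 4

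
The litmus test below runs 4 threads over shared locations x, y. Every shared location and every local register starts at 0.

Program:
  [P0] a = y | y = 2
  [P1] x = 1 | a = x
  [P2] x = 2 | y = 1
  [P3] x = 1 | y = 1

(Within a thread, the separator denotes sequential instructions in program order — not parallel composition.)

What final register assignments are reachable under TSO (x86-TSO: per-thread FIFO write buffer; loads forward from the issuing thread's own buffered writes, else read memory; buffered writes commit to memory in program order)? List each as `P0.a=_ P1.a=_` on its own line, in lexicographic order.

outcome vector order: (P0.a,P1.a)
|TSO outcomes| = 4

P0.a=0 P1.a=1
P0.a=0 P1.a=2
P0.a=1 P1.a=1
P0.a=1 P1.a=2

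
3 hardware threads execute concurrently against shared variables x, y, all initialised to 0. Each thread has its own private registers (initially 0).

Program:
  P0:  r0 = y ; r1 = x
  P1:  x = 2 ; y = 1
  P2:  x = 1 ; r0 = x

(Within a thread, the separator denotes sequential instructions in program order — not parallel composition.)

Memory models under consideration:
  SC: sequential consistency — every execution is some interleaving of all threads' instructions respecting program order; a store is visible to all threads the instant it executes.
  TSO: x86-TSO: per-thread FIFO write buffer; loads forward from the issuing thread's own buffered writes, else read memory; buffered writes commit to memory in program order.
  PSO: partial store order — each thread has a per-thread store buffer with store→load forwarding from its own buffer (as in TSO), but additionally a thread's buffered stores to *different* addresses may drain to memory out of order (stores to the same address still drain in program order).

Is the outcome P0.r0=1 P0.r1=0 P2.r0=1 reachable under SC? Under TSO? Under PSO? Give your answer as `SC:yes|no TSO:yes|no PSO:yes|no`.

outcome vector order: (P0.r0,P0.r1,P2.r0)
SC: 9 outcomes — {0/0/1; 0/0/2; 0/1/1; 0/1/2; 0/2/1; 0/2/2; 1/1/1; 1/2/1; 1/2/2}
TSO: 9 outcomes — {0/0/1; 0/0/2; 0/1/1; 0/1/2; 0/2/1; 0/2/2; 1/1/1; 1/2/1; 1/2/2}
PSO: 12 outcomes — {0/0/1; 0/0/2; 0/1/1; 0/1/2; 0/2/1; 0/2/2; 1/0/1; 1/0/2; 1/1/1; 1/1/2; 1/2/1; 1/2/2}
target 1/0/1 ∈ {PSO}

SC:no TSO:no PSO:yes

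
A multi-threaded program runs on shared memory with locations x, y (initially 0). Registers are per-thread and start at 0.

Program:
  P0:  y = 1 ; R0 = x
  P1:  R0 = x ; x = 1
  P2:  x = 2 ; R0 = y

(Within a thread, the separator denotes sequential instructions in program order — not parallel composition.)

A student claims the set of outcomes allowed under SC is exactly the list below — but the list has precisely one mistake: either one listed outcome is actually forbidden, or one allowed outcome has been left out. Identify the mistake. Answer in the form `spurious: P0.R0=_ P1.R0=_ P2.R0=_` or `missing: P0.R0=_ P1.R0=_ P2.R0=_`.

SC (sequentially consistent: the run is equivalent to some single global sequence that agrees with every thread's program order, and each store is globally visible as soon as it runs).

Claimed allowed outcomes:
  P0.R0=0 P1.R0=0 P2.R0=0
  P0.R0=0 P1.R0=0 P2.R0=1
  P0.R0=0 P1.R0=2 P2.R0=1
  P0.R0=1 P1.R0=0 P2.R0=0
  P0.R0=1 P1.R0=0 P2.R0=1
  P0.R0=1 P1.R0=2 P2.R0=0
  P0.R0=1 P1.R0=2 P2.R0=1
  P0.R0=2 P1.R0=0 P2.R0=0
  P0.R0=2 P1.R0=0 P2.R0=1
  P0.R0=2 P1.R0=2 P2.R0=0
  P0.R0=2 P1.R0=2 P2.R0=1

spurious: P0.R0=0 P1.R0=0 P2.R0=0

outcome vector order: (P0.R0,P1.R0,P2.R0)
SC: 10 outcomes — {<0 0 1>; <0 2 1>; <1 0 0>; <1 0 1>; <1 2 0>; <1 2 1>; <2 0 0>; <2 0 1>; <2 2 0>; <2 2 1>}
claimed∖SC = {<0 0 0>}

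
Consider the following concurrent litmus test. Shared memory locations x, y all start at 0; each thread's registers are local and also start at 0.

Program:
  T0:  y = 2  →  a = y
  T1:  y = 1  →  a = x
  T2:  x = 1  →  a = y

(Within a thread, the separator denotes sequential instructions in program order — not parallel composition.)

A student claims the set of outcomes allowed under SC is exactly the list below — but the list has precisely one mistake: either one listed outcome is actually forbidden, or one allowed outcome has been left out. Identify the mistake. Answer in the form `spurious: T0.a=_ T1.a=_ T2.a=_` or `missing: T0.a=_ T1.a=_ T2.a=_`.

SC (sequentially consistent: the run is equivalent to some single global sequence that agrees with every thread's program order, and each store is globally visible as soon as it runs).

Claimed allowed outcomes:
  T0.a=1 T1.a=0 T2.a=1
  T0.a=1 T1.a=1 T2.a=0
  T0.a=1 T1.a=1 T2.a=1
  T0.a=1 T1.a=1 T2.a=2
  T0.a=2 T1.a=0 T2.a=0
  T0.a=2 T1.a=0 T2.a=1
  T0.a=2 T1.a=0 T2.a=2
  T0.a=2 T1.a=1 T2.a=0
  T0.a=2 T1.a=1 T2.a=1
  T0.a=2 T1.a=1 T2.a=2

outcome vector order: (T0.a,T1.a,T2.a)
SC: 9 outcomes — {1/0/1, 1/1/0, 1/1/1, 1/1/2, 2/0/1, 2/0/2, 2/1/0, 2/1/1, 2/1/2}
claimed∖SC = {2/0/0}

spurious: T0.a=2 T1.a=0 T2.a=0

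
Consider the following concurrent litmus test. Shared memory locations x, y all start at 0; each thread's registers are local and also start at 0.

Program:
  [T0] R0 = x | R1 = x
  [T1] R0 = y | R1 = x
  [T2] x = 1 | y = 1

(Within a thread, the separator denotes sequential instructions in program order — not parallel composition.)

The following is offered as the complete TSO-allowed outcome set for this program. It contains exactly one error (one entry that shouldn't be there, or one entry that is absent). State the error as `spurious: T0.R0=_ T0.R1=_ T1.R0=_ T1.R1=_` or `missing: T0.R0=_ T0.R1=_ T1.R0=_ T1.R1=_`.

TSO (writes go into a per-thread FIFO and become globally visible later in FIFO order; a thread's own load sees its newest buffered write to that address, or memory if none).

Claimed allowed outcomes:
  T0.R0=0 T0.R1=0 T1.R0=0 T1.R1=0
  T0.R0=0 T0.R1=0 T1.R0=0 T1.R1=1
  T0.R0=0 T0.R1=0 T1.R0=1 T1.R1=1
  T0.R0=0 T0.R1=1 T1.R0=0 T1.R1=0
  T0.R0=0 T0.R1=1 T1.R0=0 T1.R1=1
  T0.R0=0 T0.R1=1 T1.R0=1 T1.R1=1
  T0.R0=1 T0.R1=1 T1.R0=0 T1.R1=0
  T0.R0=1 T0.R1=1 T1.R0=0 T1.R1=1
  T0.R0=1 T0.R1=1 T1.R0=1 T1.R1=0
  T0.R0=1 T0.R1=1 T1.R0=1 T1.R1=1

spurious: T0.R0=1 T0.R1=1 T1.R0=1 T1.R1=0

outcome vector order: (T0.R0,T0.R1,T1.R0,T1.R1)
under TSO → (0,0,0,0) (0,0,0,1) (0,0,1,1) (0,1,0,0) (0,1,0,1) (0,1,1,1) (1,1,0,0) (1,1,0,1) (1,1,1,1)
claimed∖TSO = {(1,1,1,0)}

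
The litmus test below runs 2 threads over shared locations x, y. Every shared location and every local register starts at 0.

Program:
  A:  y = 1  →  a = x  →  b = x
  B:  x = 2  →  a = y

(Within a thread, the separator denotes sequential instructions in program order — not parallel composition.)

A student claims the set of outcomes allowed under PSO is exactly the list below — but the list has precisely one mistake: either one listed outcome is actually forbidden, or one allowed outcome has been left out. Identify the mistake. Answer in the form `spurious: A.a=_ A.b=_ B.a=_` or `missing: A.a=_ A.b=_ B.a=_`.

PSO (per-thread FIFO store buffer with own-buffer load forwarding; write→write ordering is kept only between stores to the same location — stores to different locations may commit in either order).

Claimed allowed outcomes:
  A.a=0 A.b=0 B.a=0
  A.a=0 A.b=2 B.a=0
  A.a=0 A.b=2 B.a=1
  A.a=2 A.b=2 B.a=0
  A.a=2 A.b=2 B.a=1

missing: A.a=0 A.b=0 B.a=1

outcome vector order: (A.a,A.b,B.a)
PSO (6): 000; 001; 020; 021; 220; 221
PSO∖claimed = {001}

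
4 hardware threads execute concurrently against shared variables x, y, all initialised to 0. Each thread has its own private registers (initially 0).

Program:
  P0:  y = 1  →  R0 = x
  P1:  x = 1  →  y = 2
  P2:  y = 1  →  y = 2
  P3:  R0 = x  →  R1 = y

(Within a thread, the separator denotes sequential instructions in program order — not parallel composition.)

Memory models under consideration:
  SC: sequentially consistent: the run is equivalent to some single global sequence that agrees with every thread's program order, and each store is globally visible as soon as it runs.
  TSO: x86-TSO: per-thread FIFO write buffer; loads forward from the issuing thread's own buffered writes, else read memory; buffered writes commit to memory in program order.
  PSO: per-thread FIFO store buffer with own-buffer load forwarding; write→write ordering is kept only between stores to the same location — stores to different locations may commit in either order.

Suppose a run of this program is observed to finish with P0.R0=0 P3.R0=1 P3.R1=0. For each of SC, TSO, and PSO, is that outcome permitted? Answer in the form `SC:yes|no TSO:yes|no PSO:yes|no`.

outcome vector order: (P0.R0,P3.R0,P3.R1)
SC (11): 000; 001; 002; 011; 012; 100; 101; 102; 110; 111; 112
TSO (12): 000; 001; 002; 010; 011; 012; 100; 101; 102; 110; 111; 112
PSO (12): 000; 001; 002; 010; 011; 012; 100; 101; 102; 110; 111; 112
target 010 ∈ {TSO,PSO}

SC:no TSO:yes PSO:yes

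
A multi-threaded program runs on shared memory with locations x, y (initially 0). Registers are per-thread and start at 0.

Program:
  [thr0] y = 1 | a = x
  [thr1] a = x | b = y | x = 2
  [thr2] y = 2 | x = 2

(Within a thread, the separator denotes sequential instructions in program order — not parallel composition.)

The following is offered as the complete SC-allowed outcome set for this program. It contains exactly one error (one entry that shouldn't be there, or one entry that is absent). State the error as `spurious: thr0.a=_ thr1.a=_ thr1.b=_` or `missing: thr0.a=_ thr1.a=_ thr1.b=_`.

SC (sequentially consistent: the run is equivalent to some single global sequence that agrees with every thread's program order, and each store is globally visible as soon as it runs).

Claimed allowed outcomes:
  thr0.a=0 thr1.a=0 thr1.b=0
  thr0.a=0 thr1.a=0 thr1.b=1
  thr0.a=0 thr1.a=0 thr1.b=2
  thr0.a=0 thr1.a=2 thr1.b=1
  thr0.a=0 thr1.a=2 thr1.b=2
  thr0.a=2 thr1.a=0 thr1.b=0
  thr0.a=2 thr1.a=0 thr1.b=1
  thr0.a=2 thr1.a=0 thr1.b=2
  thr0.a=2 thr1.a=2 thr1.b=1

outcome vector order: (thr0.a,thr1.a,thr1.b)
under SC → 000; 001; 002; 021; 022; 200; 201; 202; 221; 222
SC∖claimed = {222}

missing: thr0.a=2 thr1.a=2 thr1.b=2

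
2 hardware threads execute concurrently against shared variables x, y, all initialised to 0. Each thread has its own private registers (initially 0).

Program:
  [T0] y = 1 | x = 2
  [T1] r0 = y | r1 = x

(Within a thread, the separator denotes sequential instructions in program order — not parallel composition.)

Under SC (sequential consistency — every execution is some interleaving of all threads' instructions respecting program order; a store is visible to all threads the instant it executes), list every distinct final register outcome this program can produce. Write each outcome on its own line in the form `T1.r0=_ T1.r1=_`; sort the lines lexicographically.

T1.r0=0 T1.r1=0
T1.r0=0 T1.r1=2
T1.r0=1 T1.r1=0
T1.r0=1 T1.r1=2

outcome vector order: (T1.r0,T1.r1)
|SC outcomes| = 4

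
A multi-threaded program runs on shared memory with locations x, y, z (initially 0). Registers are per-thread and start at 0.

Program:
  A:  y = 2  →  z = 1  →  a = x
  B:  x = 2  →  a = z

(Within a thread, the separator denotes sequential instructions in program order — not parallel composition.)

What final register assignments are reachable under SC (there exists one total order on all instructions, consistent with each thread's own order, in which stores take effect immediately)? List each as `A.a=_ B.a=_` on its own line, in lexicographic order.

A.a=0 B.a=1
A.a=2 B.a=0
A.a=2 B.a=1

outcome vector order: (A.a,B.a)
|SC outcomes| = 3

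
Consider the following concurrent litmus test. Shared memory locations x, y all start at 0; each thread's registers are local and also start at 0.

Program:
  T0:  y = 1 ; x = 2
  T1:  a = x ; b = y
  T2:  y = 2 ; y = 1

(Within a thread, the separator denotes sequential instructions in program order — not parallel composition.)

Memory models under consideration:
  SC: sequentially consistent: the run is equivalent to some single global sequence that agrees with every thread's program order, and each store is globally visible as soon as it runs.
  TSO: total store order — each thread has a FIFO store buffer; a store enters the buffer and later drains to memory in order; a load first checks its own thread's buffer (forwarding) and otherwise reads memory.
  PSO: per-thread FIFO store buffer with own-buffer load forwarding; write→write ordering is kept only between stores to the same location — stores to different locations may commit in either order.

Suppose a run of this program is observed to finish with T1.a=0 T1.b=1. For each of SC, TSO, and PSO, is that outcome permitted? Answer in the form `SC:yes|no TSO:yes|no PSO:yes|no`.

outcome vector order: (T1.a,T1.b)
under SC → <0 0>; <0 1>; <0 2>; <2 1>; <2 2>
under TSO → <0 0>; <0 1>; <0 2>; <2 1>; <2 2>
under PSO → <0 0>; <0 1>; <0 2>; <2 0>; <2 1>; <2 2>
target <0 1> ∈ {SC,TSO,PSO}

SC:yes TSO:yes PSO:yes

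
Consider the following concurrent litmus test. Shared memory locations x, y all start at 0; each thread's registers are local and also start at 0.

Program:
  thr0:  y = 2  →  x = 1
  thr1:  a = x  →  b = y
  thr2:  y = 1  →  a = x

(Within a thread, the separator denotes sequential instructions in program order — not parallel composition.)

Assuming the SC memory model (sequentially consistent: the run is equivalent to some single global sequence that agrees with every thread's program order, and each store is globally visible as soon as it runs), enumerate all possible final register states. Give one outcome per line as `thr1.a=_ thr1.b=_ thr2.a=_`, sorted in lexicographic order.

outcome vector order: (thr1.a,thr1.b,thr2.a)
|SC outcomes| = 10

thr1.a=0 thr1.b=0 thr2.a=0
thr1.a=0 thr1.b=0 thr2.a=1
thr1.a=0 thr1.b=1 thr2.a=0
thr1.a=0 thr1.b=1 thr2.a=1
thr1.a=0 thr1.b=2 thr2.a=0
thr1.a=0 thr1.b=2 thr2.a=1
thr1.a=1 thr1.b=1 thr2.a=0
thr1.a=1 thr1.b=1 thr2.a=1
thr1.a=1 thr1.b=2 thr2.a=0
thr1.a=1 thr1.b=2 thr2.a=1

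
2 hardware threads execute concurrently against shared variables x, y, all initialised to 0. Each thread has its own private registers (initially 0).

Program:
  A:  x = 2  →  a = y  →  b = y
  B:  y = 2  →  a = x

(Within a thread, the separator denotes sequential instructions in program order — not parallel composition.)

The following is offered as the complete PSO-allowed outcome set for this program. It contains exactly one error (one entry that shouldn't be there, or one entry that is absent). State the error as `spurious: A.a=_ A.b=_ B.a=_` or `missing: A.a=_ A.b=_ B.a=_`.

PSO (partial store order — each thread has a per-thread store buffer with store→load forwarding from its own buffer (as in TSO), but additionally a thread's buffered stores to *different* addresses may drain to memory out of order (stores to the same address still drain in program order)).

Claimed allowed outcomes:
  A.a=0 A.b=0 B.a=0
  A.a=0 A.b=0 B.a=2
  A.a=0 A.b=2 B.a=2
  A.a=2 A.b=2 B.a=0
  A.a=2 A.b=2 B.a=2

missing: A.a=0 A.b=2 B.a=0

outcome vector order: (A.a,A.b,B.a)
under PSO → <0 0 0>, <0 0 2>, <0 2 0>, <0 2 2>, <2 2 0>, <2 2 2>
PSO∖claimed = {<0 2 0>}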